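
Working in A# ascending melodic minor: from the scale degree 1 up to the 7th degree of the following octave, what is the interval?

major fourteenth

Spelling A# ascending melodic minor: A# B# C# D# E# F## G##.
So we need the interval from A# up to G##.
Counting 14 letters and 23 half steps from A# gives a major fourteenth.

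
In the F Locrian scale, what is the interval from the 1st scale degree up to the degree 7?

The scale runs F Gb Ab Bb Cb Db Eb.
1st scale degree = F; scale degree 7 = Eb.
7 letter names make it a seventh; at 10 semitones (a half step narrower than major) the quality is minor.

m7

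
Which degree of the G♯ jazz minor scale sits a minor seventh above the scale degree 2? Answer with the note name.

G#

The scale is G♯ A♯ B C♯ D♯ E♯ F𝄪.
The scale degree 2 is A♯; a minor seventh above that is G♯ — scale degree 1.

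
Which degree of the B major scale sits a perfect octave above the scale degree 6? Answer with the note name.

G#

The scale is B C♯ D♯ E F♯ G♯ A♯.
The scale degree 6 is G♯; a perfect octave above that is G♯ — scale degree 6.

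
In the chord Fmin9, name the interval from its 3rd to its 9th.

major seventh

Spelling the chord: F Ab C Eb G.
3rd = Ab; 9th = G.
Counting 7 letters and 11 half steps from Ab gives a major seventh.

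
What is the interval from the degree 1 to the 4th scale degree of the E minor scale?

perfect 4th

The scale runs E F♯ G A B C D.
That puts E below A.
From E to A is 5 semitones, exactly the perfect fourth.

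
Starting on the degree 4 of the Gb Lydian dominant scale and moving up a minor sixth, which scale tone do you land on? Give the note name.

The scale is Gb Ab Bb C Db Eb Fb.
The degree 4 is C; a minor sixth above that is Ab — scale degree 2.

Ab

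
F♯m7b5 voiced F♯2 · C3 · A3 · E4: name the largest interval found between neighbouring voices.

major sixth

Adjacent intervals: F♯2→C3 = diminished fifth; C3→A3 = major sixth; A3→E4 = perfect fifth.
The largest is C3 to A3, a major sixth (9 semitones).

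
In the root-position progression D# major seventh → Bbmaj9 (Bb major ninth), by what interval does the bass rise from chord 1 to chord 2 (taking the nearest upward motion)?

The roots are D# and Bb.
D# up to Bb is 7 semitones, a whole step narrower than a major sixth, so the interval is diminished.

diminished sixth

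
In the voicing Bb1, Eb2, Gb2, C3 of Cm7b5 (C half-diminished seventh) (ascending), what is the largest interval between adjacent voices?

augmented 4th

Adjacent intervals: Bb1→Eb2 = perfect fourth; Eb2→Gb2 = minor third; Gb2→C3 = augmented fourth.
The largest is Gb2 to C3, an augmented fourth (6 semitones).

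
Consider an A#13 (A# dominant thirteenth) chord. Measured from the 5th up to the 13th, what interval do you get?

major ninth

The chord tones of A# dominant thirteenth are A#-C##-E#-G#-B#-F##.
5th = E#; 13th = F##.
Counting 9 letters and 14 half steps from E# gives a major ninth.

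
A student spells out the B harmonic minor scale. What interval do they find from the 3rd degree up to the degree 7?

Spelling the B harmonic minor scale: B C♯ D E F♯ G A♯.
3rd degree = D; scale degree 7 = A♯.
From D to A♯: 8 semitones over a fifth = augmented.

augmented fifth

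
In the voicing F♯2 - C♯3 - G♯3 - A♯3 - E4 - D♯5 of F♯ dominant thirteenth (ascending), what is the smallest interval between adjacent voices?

major second

Adjacent intervals: F♯2→C♯3 = perfect fifth; C♯3→G♯3 = perfect fifth; G♯3→A♯3 = major second; A♯3→E4 = diminished fifth; E4→D♯5 = major seventh.
The smallest is G♯3 to A♯3, a major second (2 semitones).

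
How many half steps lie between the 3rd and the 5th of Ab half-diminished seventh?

3

The chord tones of Ab half-diminished seventh are Ab-Cb-Ebb-Gb.
Cb to Ebb is a minor third: 3 semitones.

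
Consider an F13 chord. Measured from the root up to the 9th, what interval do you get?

F13: F A C Eb G D.
The root is F and the 9th is G.
F up to G spans 9 letter names and 14 semitones — a major ninth.

major ninth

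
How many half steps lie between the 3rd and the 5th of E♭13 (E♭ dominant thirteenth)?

Spelling the chord: E♭, G, B♭, D♭, F, C.
G to B♭ is a minor third: 3 semitones.

3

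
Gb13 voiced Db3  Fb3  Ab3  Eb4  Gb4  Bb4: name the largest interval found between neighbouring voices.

P5

Adjacent intervals: Db3→Fb3 = minor third; Fb3→Ab3 = major third; Ab3→Eb4 = perfect fifth; Eb4→Gb4 = minor third; Gb4→Bb4 = major third.
The largest is Ab3 to Eb4, a perfect fifth (7 semitones).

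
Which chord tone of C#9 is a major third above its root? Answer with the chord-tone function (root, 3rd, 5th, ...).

3rd

C#9 is spelled C#, E#, G#, B, D#.
The root is C#. A major third above C# is E#.
E# is the chord's 3rd.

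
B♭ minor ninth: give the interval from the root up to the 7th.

m7

B♭m9 is spelled B♭, D♭, F, A♭, C.
That puts B♭ below A♭.
From B♭ to A♭: 10 semitones over a seventh = minor.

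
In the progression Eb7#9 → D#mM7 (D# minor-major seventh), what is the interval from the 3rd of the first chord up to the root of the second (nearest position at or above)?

augmented 5th

The 3rd of Eb7#9 is G; the root of D#mM7 (D# minor-major seventh) is D#.
G up to D# is 8 semitones, a half step wider than a perfect fifth, so the interval is augmented.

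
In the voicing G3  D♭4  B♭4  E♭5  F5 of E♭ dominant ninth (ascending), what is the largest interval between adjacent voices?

Adjacent intervals: G3→D♭4 = diminished fifth; D♭4→B♭4 = major sixth; B♭4→E♭5 = perfect fourth; E♭5→F5 = major second.
The largest is D♭4 to B♭4, a major sixth (9 semitones).

major sixth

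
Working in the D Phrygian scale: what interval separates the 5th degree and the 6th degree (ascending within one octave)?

minor 2nd

D phrygian: D Eb F G A Bb C.
That puts A below Bb.
2 letter names make it a second; at 1 semitone (a half step narrower than major) the quality is minor.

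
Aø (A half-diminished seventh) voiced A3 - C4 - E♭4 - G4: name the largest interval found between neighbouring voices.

Adjacent intervals: A3→C4 = minor third; C4→E♭4 = minor third; E♭4→G4 = major third.
The largest is E♭4 to G4, a major third (4 semitones).

major third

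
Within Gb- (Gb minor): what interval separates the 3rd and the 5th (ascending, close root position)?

Gbm (Gb minor) is spelled Gb, Bbb, Db.
The 3rd is Bbb and the 5th is Db.
Counting 3 letters and 4 half steps from Bbb gives a major third.

major third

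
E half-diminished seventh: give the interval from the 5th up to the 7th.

major third

Eø7 (E half-diminished seventh) is spelled E, G, B♭, D.
The 5th is B♭ and the 7th is D.
B♭ up to D spans 3 letter names and 4 semitones — a major third.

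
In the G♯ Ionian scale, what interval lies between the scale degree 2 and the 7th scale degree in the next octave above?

G♯ major: G♯ A♯ B♯ C♯ D♯ E♯ F𝄪.
The scale degree 2 is A♯ and the 7th degree (up an octave) is F𝄪.
From A♯ to F𝄪 is 21 semitones, exactly the major thirteenth.

major thirteenth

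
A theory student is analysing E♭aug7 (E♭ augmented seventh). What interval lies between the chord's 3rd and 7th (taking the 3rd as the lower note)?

E♭7#5 (E♭ augmented seventh) is spelled E♭ G B D♭.
So we need the interval from G up to D♭.
G up to D♭ is 6 semitones, a half step narrower than a perfect fifth, so the interval is diminished.

diminished fifth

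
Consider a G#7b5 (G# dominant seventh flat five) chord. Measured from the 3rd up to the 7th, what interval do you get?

diminished fifth

The chord tones of G#7b5 are G#-B#-D-F#.
That puts B# below F#.
B# up to F# is 6 semitones, a half step narrower than a perfect fifth, so the interval is diminished.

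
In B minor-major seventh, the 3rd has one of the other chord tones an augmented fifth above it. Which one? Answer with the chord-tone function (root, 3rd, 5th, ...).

The chord tones of B minor-major seventh are B, D, F#, A#.
The 3rd is D. An augmented fifth above D is A#.
A# is the chord's 7th.

7th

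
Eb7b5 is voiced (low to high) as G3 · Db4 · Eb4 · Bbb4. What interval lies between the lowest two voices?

Those voices are G3 and Db4.
G up to Db is 6 semitones, a half step narrower than a perfect fifth, so the interval is diminished.

d5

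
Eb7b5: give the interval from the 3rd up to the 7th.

diminished fifth

Eb7b5 (Eb dominant seventh flat five): Eb G Bbb Db.
That puts G below Db.
G up to Db is 6 semitones, a half step narrower than a perfect fifth, so the interval is diminished.
This 3–7 tritone is the characteristic tension at the heart of the dominant sound.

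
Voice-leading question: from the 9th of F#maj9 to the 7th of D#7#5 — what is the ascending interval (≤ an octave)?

The 9th of F#maj9 is G#; the 7th of D#7#5 is C#.
From G# to C# is 5 semitones, exactly the perfect fourth.

perfect 4th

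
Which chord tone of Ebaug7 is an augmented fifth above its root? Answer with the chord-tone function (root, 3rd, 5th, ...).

5th

The chord tones of Eb+7 (Eb augmented seventh) are Eb, G, B, Db.
The root is Eb. An augmented fifth above Eb is B.
B is the chord's 5th.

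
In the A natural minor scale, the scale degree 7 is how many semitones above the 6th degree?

2

The scale is A B C D E F G.
F up to G is a major second — 2 semitones.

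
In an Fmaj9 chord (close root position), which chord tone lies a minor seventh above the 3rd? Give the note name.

G

Spelling the chord: F A C E G.
The 3rd is A. A minor seventh above A is G.
G is the chord's 9th.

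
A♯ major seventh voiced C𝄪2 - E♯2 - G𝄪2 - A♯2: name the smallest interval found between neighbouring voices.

Adjacent intervals: C𝄪2→E♯2 = minor third; E♯2→G𝄪2 = major third; G𝄪2→A♯2 = minor second.
The smallest is G𝄪2 to A♯2, a minor second (1 semitone).

m2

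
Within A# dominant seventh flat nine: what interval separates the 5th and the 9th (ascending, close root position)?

Spelling the chord: A#, C##, E#, G#, B.
That puts E# below B.
5 letter names make it a fifth; at 6 semitones (a half step narrower than perfect) the quality is diminished.

diminished 5th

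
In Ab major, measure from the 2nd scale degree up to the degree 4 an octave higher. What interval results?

minor 10th

Ab major: Ab Bb C Db Eb F G.
The 2nd scale degree is Bb and the 4th degree (up an octave) is Db.
Bb up to Db is 15 semitones, a half step narrower than a major tenth, so the interval is minor.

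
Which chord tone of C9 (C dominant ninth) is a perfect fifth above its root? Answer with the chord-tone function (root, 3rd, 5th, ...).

5th

C9: C-E-G-Bb-D.
The root is C. A perfect fifth above C is G.
G is the chord's 5th.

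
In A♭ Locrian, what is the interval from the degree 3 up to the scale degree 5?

Spelling A♭ Locrian: A♭ B𝄫 C♭ D♭ E𝄫 F♭ G♭.
Degree 3 = C♭; 5th degree = E𝄫.
C♭ up to E𝄫 is 3 semitones, a half step narrower than a major third, so the interval is minor.

minor third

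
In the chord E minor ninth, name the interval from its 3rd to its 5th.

The chord tones of E minor ninth are E–G–B–D–F#.
The 3rd is G and the 5th is B.
From G to B is 4 semitones, exactly the major third.

M3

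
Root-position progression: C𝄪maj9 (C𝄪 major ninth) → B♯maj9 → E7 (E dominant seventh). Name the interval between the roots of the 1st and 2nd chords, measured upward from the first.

The roots are C𝄪 and B♯.
C𝄪 up to B♯ is 10 semitones, a half step narrower than a major seventh, so the interval is minor.

m7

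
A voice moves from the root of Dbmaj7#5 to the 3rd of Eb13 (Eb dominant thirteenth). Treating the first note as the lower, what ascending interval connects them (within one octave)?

The root of Dbmaj7#5 is Db; the 3rd of Eb13 (Eb dominant thirteenth) is G.
4 letter names make it a fourth; at 6 semitones (a half step wider than perfect) the quality is augmented.

A4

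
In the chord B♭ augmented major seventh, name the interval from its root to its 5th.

B♭ augmented major seventh is spelled B♭–D–F♯–A.
That puts B♭ below F♯.
From B♭ to F♯: 8 semitones over a fifth = augmented.

augmented fifth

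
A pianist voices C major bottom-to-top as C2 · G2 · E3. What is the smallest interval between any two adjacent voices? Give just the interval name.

perfect 5th

Adjacent intervals: C2→G2 = perfect fifth; G2→E3 = major sixth.
The smallest is C2 to G2, a perfect fifth (7 semitones).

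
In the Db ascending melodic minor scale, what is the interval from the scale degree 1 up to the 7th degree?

Spelling the Db ascending melodic minor scale: Db Eb Fb Gb Ab Bb C.
Scale degree 1 = Db; 7th scale degree = C.
Db up to C spans 7 letter names and 11 semitones — a major seventh.

major seventh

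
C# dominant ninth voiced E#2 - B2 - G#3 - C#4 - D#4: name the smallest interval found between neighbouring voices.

Adjacent intervals: E#2→B2 = diminished fifth; B2→G#3 = major sixth; G#3→C#4 = perfect fourth; C#4→D#4 = major second.
The smallest is C#4 to D#4, a major second (2 semitones).

M2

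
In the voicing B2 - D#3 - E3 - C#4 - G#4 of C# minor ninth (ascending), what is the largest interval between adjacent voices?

Adjacent intervals: B2→D#3 = major third; D#3→E3 = minor second; E3→C#4 = major sixth; C#4→G#4 = perfect fifth.
The largest is E3 to C#4, a major sixth (9 semitones).

major 6th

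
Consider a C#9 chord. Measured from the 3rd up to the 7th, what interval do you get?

diminished fifth

The chord tones of C#9 are C#, E#, G#, B, D#.
The 3rd is E# and the 7th is B.
From E# to B: 6 semitones over a fifth = diminished.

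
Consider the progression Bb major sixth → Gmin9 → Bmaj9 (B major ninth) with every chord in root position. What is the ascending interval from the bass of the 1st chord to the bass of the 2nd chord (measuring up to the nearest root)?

M6

The roots are Bb and G.
Bb up to G spans 6 letter names and 9 semitones — a major sixth.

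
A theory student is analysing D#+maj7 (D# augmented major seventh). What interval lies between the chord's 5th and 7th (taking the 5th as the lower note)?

D#+maj7 (D# augmented major seventh) is spelled D#-F##-A##-C##.
That puts A## below C##.
3 letter names make it a third; at 3 semitones (a half step narrower than major) the quality is minor.

m3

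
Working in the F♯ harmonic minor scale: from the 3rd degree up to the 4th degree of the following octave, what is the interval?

Spelling the F♯ harmonic minor scale: F♯ G♯ A B C♯ D E♯.
The 3rd degree is A and the 4th scale degree (up an octave) is B.
From A to B is 14 semitones, exactly the major ninth.

major ninth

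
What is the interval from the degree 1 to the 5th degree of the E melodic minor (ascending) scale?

Spelling the E melodic minor (ascending) scale: E F♯ G A B C♯ D♯.
Degree 1 = E; 5th degree = B.
Counting 5 letters and 7 half steps from E gives a perfect fifth.

perfect 5th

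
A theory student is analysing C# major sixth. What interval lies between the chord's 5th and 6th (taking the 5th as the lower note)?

The chord tones of C#6 are C# E# G# A#.
That puts G# below A#.
Counting 2 letters and 2 half steps from G# gives a major second.

M2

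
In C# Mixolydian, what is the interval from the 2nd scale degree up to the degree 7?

minor sixth

Spelling C# Mixolydian: C# D# E# F# G# A# B.
The 2nd scale degree is D# and the degree 7 is B.
D# up to B is 8 semitones, a half step narrower than a major sixth, so the interval is minor.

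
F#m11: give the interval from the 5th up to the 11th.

m7

F#m11: F#-A-C#-E-G#-B.
5th = C#; 11th = B.
From C# to B: 10 semitones over a seventh = minor.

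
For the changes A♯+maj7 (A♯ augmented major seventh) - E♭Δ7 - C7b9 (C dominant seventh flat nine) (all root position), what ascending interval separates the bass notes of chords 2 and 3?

major sixth

The roots are E♭ and C.
E♭ up to C spans 6 letter names and 9 semitones — a major sixth.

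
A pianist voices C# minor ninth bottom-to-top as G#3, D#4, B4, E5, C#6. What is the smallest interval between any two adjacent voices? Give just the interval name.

Adjacent intervals: G#3→D#4 = perfect fifth; D#4→B4 = minor sixth; B4→E5 = perfect fourth; E5→C#6 = major sixth.
The smallest is B4 to E5, a perfect fourth (5 semitones).

perfect 4th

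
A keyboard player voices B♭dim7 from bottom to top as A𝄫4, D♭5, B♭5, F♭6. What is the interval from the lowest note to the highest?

major thirteenth

The outer voices are A𝄫4 and F♭6.
Counting 13 letters and 21 half steps from A𝄫 gives a major thirteenth.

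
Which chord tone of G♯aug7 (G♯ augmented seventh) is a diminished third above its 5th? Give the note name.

G♯aug7 (G♯ augmented seventh) is spelled G♯–B♯–D𝄪–F♯.
The 5th is D𝄪. A diminished third above D𝄪 is F♯.
F♯ is the chord's 7th.

F#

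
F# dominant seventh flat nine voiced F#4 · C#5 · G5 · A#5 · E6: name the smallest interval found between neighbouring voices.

Adjacent intervals: F#4→C#5 = perfect fifth; C#5→G5 = diminished fifth; G5→A#5 = augmented second; A#5→E6 = diminished fifth.
The smallest is G5 to A#5, an augmented second (3 semitones).

augmented second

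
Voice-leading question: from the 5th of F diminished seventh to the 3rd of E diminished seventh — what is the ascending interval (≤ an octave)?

augmented fifth

The 5th of F diminished seventh is Cb; the 3rd of E diminished seventh is G.
From Cb to G: 8 semitones over a fifth = augmented.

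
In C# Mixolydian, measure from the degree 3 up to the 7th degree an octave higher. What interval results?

diminished twelfth

The scale runs C# D# E# F# G# A# B.
That puts E# below B.
E# up to B is 18 semitones, a half step narrower than a perfect twelfth, so the interval is diminished.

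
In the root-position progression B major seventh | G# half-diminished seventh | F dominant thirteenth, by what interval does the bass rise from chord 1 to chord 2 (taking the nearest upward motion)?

The roots are B and G#.
B up to G# spans 6 letter names and 9 semitones — a major sixth.

major 6th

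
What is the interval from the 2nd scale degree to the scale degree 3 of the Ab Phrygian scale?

major second

Spelling the Ab Phrygian scale: Ab Bbb Cb Db Eb Fb Gb.
So we need the interval from Bbb up to Cb.
Bbb up to Cb spans 2 letter names and 2 semitones — a major second.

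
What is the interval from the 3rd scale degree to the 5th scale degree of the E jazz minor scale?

The scale runs E F# G A B C# D#.
That puts G below B.
G up to B spans 3 letter names and 4 semitones — a major third.

major third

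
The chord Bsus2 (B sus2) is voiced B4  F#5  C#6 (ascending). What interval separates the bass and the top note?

The outer voices are B4 and C#6.
From B to C# is 14 semitones, exactly the major ninth.

major ninth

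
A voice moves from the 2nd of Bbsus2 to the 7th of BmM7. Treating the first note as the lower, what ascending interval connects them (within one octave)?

A6

Bbsus2 has C as its 2nd, and BmM7 has A# as its 7th.
C up to A# is 10 semitones, a half step wider than a major sixth, so the interval is augmented.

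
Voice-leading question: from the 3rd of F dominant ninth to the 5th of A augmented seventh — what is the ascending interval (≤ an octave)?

augmented 5th

F dominant ninth has A as its 3rd, and A augmented seventh has E♯ as its 5th.
From A to E♯: 8 semitones over a fifth = augmented.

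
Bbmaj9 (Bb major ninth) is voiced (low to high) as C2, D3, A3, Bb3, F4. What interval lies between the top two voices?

Those voices are Bb3 and F4.
Counting 5 letters and 7 half steps from Bb gives a perfect fifth.

perfect 5th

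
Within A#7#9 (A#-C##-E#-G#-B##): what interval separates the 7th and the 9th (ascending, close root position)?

That puts G# below B##.
G# up to B## is 5 semitones, a half step wider than a major third, so the interval is augmented.

A3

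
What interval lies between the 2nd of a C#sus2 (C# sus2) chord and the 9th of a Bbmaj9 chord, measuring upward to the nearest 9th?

d7

C#sus2 (C# sus2) has D# as its 2nd, and Bbmaj9 has C as its 9th.
From D# to C: 9 semitones over a seventh = diminished.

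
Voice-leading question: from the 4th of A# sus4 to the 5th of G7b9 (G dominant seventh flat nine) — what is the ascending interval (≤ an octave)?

The 4th of A# sus4 is D#; the 5th of G7b9 (G dominant seventh flat nine) is D.
8 letter names make it an octave; at 11 semitones (a half step narrower than perfect) the quality is diminished.

diminished octave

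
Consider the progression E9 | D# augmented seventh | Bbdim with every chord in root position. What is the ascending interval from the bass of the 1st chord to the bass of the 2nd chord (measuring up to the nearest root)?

major seventh

The roots are E and D#.
Counting 7 letters and 11 half steps from E gives a major seventh.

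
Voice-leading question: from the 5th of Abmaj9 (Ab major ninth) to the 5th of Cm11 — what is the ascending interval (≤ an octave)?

Abmaj9 (Ab major ninth) has Eb as its 5th, and Cm11 has G as its 5th.
From Eb to G is 4 semitones, exactly the major third.

major third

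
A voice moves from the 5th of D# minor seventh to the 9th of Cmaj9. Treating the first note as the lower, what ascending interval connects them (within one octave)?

D# minor seventh has A# as its 5th, and Cmaj9 has D as its 9th.
From A# to D: 4 semitones over a fourth = diminished.

diminished 4th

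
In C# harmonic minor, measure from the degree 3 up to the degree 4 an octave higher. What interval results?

major ninth

The scale runs C# D# E F# G# A B#.
The degree 3 is E and the 4th degree (up an octave) is F#.
E up to F# spans 9 letter names and 14 semitones — a major ninth.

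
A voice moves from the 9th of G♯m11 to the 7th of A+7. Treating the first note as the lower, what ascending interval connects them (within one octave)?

diminished seventh

G♯m11 has A♯ as its 9th, and A+7 has G as its 7th.
7 letter names make it a seventh; at 9 semitones (a whole step narrower than major) the quality is diminished.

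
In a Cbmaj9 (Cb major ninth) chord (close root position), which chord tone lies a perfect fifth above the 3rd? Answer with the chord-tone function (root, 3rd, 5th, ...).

7th

Cbmaj9 is spelled Cb–Eb–Gb–Bb–Db.
The 3rd is Eb. A perfect fifth above Eb is Bb.
Bb is the chord's 7th.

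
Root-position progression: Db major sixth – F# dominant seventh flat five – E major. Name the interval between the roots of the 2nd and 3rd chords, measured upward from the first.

minor 7th

The roots are F# and E.
7 letter names make it a seventh; at 10 semitones (a half step narrower than major) the quality is minor.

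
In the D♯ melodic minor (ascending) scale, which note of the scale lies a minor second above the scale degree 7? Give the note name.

The scale is D♯ E♯ F♯ G♯ A♯ B♯ C𝄪.
The scale degree 7 is C𝄪; a minor second above that is D♯ — scale degree 1.

D#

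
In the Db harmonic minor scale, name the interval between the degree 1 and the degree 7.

major seventh

Db harmonic minor: Db Eb Fb Gb Ab Bbb C.
That puts Db below C.
Db up to C spans 7 letter names and 11 semitones — a major seventh.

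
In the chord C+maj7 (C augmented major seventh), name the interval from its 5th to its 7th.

The chord tones of C augmented major seventh are C, E, G#, B.
That puts G# below B.
3 letter names make it a third; at 3 semitones (a half step narrower than major) the quality is minor.

minor 3rd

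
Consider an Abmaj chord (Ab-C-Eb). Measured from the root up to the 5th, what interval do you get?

The root is Ab and the 5th is Eb.
Ab up to Eb spans 5 letter names and 7 semitones — a perfect fifth.

perfect fifth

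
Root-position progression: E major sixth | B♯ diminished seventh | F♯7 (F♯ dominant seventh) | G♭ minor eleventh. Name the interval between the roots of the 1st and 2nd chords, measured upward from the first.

The roots are E and B♯.
5 letter names make it a fifth; at 8 semitones (a half step wider than perfect) the quality is augmented.

augmented fifth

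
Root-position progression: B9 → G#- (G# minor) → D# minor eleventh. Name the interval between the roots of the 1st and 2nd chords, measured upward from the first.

M6

The roots are B and G#.
Counting 6 letters and 9 half steps from B gives a major sixth.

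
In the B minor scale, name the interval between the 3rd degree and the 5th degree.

Spelling the B minor scale: B C# D E F# G A.
3rd degree = D; 5th degree = F#.
Counting 3 letters and 4 half steps from D gives a major third.

major third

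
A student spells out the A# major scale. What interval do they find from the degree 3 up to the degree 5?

The scale runs A# B# C## D# E# F## G##.
That puts C## below E#.
From C## to E#: 3 semitones over a third = minor.

m3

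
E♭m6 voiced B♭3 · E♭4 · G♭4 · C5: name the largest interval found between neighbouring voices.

Adjacent intervals: B♭3→E♭4 = perfect fourth; E♭4→G♭4 = minor third; G♭4→C5 = augmented fourth.
The largest is G♭4 to C5, an augmented fourth (6 semitones).

augmented fourth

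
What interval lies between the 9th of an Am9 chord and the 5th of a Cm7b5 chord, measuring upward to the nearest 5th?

Am9 has B as its 9th, and Cm7b5 has Gb as its 5th.
From B to Gb: 7 semitones over a sixth = diminished.

d6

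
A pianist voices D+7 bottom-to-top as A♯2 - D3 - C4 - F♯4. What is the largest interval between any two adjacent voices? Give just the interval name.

Adjacent intervals: A♯2→D3 = diminished fourth; D3→C4 = minor seventh; C4→F♯4 = augmented fourth.
The largest is D3 to C4, a minor seventh (10 semitones).

minor 7th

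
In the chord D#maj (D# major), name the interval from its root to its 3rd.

D# major is spelled D#, F##, A#.
That puts D# below F##.
From D# to F## is 4 semitones, exactly the major third.

major third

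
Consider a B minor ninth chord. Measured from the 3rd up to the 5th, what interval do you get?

Spelling the chord: B-D-F#-A-C#.
The 3rd is D and the 5th is F#.
Counting 3 letters and 4 half steps from D gives a major third.

major third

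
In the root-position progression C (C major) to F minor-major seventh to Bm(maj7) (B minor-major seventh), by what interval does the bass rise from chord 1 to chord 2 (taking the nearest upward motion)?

The roots are C and F.
Counting 4 letters and 5 half steps from C gives a perfect fourth.

P4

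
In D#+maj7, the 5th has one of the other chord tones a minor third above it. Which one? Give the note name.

C##

D#+maj7 (D# augmented major seventh): D# F## A## C##.
The 5th is A##. A minor third above A## is C##.
C## is the chord's 7th.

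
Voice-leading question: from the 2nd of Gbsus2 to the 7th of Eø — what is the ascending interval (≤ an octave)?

Gbsus2 has Ab as its 2nd, and Eø has D as its 7th.
Ab up to D is 6 semitones, a half step wider than a perfect fourth, so the interval is augmented.

augmented fourth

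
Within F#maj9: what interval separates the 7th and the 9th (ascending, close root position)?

minor third

Spelling the chord: F#, A#, C#, E#, G#.
So we need the interval from E# up to G#.
From E# to G#: 3 semitones over a third = minor.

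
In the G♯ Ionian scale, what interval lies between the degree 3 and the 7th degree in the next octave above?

G♯ major: G♯ A♯ B♯ C♯ D♯ E♯ F𝄪.
The degree 3 is B♯ and the degree 7 (up an octave) is F𝄪.
B♯ up to F𝄪 spans 12 letter names and 19 semitones — a perfect twelfth.

perfect twelfth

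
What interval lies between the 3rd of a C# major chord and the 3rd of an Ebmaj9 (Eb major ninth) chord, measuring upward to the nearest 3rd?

C# major has E# as its 3rd, and Ebmaj9 (Eb major ninth) has G as its 3rd.
E# up to G is 2 semitones, a whole step narrower than a major third, so the interval is diminished.

diminished third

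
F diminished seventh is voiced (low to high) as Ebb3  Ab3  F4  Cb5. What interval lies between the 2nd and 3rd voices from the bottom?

Those voices are Ab3 and F4.
Counting 6 letters and 9 half steps from Ab gives a major sixth.

major sixth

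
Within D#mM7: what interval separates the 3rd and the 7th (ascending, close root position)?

A5

D#mM7 is spelled D#, F#, A#, C##.
So we need the interval from F# up to C##.
From F# to C##: 8 semitones over a fifth = augmented.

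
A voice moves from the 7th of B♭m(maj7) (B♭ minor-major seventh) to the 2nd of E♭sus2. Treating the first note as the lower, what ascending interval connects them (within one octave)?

minor 6th

The 7th of B♭m(maj7) (B♭ minor-major seventh) is A; the 2nd of E♭sus2 is F.
A up to F is 8 semitones, a half step narrower than a major sixth, so the interval is minor.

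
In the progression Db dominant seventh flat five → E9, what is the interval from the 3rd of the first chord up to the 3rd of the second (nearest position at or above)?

Db dominant seventh flat five has F as its 3rd, and E9 has G# as its 3rd.
2 letter names make it a second; at 3 semitones (a half step wider than major) the quality is augmented.

A2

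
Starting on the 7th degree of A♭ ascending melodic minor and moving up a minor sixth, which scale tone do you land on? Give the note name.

The scale is A♭ B♭ C♭ D♭ E♭ F G.
The 7th degree is G; a minor sixth above that is E♭ — scale degree 5.

Eb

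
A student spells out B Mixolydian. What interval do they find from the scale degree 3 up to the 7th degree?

B mixolydian: B C# D# E F# G# A.
The scale degree 3 is D# and the scale degree 7 is A.
D# up to A is 6 semitones, a half step narrower than a perfect fifth, so the interval is diminished.

diminished fifth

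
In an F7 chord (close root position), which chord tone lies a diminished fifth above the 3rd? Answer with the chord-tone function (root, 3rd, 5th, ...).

F7 (F dominant seventh): F, A, C, E♭.
The 3rd is A. A diminished fifth above A is E♭.
E♭ is the chord's 7th.

7th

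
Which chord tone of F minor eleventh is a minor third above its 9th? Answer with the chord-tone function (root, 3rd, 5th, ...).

F minor eleventh is spelled F-Ab-C-Eb-G-Bb.
The 9th is G. A minor third above G is Bb.
Bb is the chord's 11th.

11th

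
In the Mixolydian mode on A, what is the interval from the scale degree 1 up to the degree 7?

A mixolydian: A B C# D E F# G.
That puts A below G.
7 letter names make it a seventh; at 10 semitones (a half step narrower than major) the quality is minor.

m7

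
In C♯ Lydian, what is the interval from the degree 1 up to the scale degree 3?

M3

Spelling C♯ Lydian: C♯ D♯ E♯ F𝄪 G♯ A♯ B♯.
The degree 1 is C♯ and the degree 3 is E♯.
From C♯ to E♯ is 4 semitones, exactly the major third.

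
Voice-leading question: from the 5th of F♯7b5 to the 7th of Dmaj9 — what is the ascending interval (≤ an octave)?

augmented unison

F♯7b5 has C as its 5th, and Dmaj9 has C♯ as its 7th.
C up to C♯ is 1 semitone, a half step wider than a perfect unison, so the interval is augmented.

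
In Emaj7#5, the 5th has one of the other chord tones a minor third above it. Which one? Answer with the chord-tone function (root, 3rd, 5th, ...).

7th

E augmented major seventh is spelled E G# B# D#.
The 5th is B#. A minor third above B# is D#.
D# is the chord's 7th.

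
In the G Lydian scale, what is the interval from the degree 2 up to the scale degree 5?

Spelling the G Lydian scale: G A B C♯ D E F♯.
Degree 2 = A; 5th degree = D.
A up to D spans 4 letter names and 5 semitones — a perfect fourth.

perfect fourth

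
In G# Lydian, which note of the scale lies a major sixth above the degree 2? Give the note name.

The scale is G# A# B# C## D# E# F##.
The degree 2 is A#; a major sixth above that is F## — scale degree 7.

F##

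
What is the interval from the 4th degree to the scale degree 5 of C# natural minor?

major second

C# natural minor: C# D# E F# G# A B.
That puts F# below G#.
F# up to G# spans 2 letter names and 2 semitones — a major second.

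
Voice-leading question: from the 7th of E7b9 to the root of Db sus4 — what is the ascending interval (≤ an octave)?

E7b9 has D as its 7th, and Db sus4 has Db as its root.
8 letter names make it an octave; at 11 semitones (a half step narrower than perfect) the quality is diminished.

diminished 8th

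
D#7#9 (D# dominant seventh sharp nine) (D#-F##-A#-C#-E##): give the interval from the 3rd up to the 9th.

The 3rd is F## and the 9th is E##.
Counting 7 letters and 11 half steps from F## gives a major seventh.

major seventh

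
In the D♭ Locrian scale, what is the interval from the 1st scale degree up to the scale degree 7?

Spelling the D♭ Locrian scale: D♭ E𝄫 F♭ G♭ A𝄫 B𝄫 C♭.
1st scale degree = D♭; 7th degree = C♭.
From D♭ to C♭: 10 semitones over a seventh = minor.

minor seventh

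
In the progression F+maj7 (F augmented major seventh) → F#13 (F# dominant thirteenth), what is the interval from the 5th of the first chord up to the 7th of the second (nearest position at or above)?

The 5th of F+maj7 (F augmented major seventh) is C#; the 7th of F#13 (F# dominant thirteenth) is E.
From C# to E: 3 semitones over a third = minor.

minor 3rd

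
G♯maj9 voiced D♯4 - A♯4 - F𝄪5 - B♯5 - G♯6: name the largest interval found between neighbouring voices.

major sixth

Adjacent intervals: D♯4→A♯4 = perfect fifth; A♯4→F𝄪5 = major sixth; F𝄪5→B♯5 = perfect fourth; B♯5→G♯6 = minor sixth.
The largest is A♯4 to F𝄪5, a major sixth (9 semitones).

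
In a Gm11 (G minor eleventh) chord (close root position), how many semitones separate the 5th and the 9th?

7

Spelling the chord: G, Bb, D, F, A, C.
D to A is a perfect fifth: 7 semitones.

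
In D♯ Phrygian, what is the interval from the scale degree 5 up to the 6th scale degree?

Spelling D♯ Phrygian: D♯ E F♯ G♯ A♯ B C♯.
The scale degree 5 is A♯ and the 6th scale degree is B.
2 letter names make it a second; at 1 semitone (a half step narrower than major) the quality is minor.

minor 2nd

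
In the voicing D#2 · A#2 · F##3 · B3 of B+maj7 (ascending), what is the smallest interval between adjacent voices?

Adjacent intervals: D#2→A#2 = perfect fifth; A#2→F##3 = major sixth; F##3→B3 = diminished fourth.
The smallest is F##3 to B3, a diminished fourth (4 semitones).

diminished 4th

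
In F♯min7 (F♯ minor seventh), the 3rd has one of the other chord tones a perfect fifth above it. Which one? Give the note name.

F♯ minor seventh: F♯, A, C♯, E.
The 3rd is A. A perfect fifth above A is E.
E is the chord's 7th.

E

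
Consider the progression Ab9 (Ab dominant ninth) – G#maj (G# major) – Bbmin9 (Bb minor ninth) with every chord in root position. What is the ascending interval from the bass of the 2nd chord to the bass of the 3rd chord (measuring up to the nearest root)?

diminished 3rd

The roots are G# and Bb.
From G# to Bb: 2 semitones over a third = diminished.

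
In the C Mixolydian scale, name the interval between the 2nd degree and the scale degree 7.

minor 6th

The scale runs C D E F G A Bb.
That puts D below Bb.
6 letter names make it a sixth; at 8 semitones (a half step narrower than major) the quality is minor.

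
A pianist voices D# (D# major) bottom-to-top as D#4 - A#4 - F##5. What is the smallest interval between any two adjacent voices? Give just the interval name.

perfect fifth

Adjacent intervals: D#4→A#4 = perfect fifth; A#4→F##5 = major sixth.
The smallest is D#4 to A#4, a perfect fifth (7 semitones).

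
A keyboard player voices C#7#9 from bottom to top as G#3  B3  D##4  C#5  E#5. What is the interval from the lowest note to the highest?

The outer voices are G#3 and E#5.
From G# to E# is 21 semitones, exactly the major thirteenth.

major thirteenth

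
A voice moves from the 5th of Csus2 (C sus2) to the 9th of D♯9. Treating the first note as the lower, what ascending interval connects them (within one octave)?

The 5th of Csus2 (C sus2) is G; the 9th of D♯9 is E♯.
G up to E♯ is 10 semitones, a half step wider than a major sixth, so the interval is augmented.

augmented sixth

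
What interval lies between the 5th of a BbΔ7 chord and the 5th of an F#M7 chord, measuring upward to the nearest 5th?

The 5th of BbΔ7 is F; the 5th of F#M7 is C#.
From F to C#: 8 semitones over a fifth = augmented.

augmented fifth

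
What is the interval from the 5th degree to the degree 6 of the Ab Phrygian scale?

minor 2nd

Ab phrygian: Ab Bbb Cb Db Eb Fb Gb.
So we need the interval from Eb up to Fb.
Eb up to Fb is 1 semitone, a half step narrower than a major second, so the interval is minor.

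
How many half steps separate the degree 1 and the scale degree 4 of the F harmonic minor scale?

The scale is F G Ab Bb C Db E.
F up to Bb is a perfect fourth — 5 semitones.

5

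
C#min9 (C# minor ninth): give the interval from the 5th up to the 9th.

perfect 5th

The chord tones of C#m9 are C#-E-G#-B-D#.
The 5th is G# and the 9th is D#.
Counting 5 letters and 7 half steps from G# gives a perfect fifth.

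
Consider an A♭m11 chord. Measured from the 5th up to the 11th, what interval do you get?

A♭m11: A♭ C♭ E♭ G♭ B♭ D♭.
The 5th is E♭ and the 11th is D♭.
From E♭ to D♭: 10 semitones over a seventh = minor.

minor seventh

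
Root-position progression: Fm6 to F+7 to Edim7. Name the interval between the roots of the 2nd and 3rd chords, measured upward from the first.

The roots are F and E.
From F to E is 11 semitones, exactly the major seventh.

major seventh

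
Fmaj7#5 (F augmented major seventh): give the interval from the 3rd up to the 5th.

The chord tones of F+maj7 (F augmented major seventh) are F-A-C#-E.
So we need the interval from A up to C#.
A up to C# spans 3 letter names and 4 semitones — a major third.

major third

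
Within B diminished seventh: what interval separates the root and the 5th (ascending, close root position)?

Spelling the chord: B-D-F-Ab.
The root is B and the 5th is F.
B up to F is 6 semitones, a half step narrower than a perfect fifth, so the interval is diminished.

d5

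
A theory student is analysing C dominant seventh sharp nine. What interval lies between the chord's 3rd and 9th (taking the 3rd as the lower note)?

The chord tones of C7#9 (C dominant seventh sharp nine) are C–E–G–B♭–D♯.
3rd = E; 9th = D♯.
Counting 7 letters and 11 half steps from E gives a major seventh.

major seventh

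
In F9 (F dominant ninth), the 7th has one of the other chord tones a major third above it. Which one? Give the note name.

G

Spelling the chord: F–A–C–E♭–G.
The 7th is E♭. A major third above E♭ is G.
G is the chord's 9th.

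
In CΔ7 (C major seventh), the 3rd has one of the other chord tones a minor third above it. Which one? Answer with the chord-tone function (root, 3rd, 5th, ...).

5th

Cmaj7: C, E, G, B.
The 3rd is E. A minor third above E is G.
G is the chord's 5th.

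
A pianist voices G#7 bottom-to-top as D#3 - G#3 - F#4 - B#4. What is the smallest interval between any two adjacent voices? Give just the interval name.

Adjacent intervals: D#3→G#3 = perfect fourth; G#3→F#4 = minor seventh; F#4→B#4 = augmented fourth.
The smallest is D#3 to G#3, a perfect fourth (5 semitones).

perfect fourth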